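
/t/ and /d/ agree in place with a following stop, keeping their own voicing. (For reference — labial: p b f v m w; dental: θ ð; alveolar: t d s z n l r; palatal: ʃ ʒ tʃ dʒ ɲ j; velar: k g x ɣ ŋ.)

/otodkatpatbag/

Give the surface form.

[otogkappapbag]

/d/ before /k/ (velar) → [g]
/t/ before /p/ (labial) → [p]
/t/ before /b/ (labial) → [p]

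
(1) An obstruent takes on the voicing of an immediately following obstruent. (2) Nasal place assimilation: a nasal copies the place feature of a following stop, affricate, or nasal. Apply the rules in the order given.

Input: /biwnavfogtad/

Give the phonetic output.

[biwnaffoktad]

Rule 1: /v/ before /f/ (voiceless) → [f]
Rule 1: /g/ before /t/ (voiceless) → [k]
After rule 1: biwnaffoktad
Rule 2: no segment meets the rule's conditions; no change.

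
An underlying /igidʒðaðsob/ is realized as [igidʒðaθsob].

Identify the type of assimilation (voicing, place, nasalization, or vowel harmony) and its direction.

/ð/→[θ].
Each target copies a feature from the following segment, so the direction is regressive.

voicing assimilation, regressive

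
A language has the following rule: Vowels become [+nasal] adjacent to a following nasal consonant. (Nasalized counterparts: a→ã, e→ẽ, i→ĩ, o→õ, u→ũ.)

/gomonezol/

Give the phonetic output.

/o/ before nasal /m/ → [õ]
/o/ before nasal /n/ → [õ]

[gõmõnezol]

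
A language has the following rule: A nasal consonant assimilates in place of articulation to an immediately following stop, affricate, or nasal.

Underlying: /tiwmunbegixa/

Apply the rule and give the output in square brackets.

[tiwmumbegixa]

/n/ before /b/ (labial) → [m]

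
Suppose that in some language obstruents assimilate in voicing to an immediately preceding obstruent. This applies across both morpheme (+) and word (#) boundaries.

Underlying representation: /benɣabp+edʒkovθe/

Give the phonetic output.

[benɣabb+edʒgovðe]

/p/ after /b/ (voiced) → [b]
/k/ after /dʒ/ (voiced) → [g]
/θ/ after /v/ (voiced) → [ð]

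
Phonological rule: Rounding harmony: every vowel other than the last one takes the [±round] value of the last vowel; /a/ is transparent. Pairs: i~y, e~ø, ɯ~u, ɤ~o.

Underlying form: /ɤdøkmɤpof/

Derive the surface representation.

/ɤ/ harmonizes with /o/ ([+round]) → [o]
/ɤ/ harmonizes with /o/ ([+round]) → [o]

[odøkmopof]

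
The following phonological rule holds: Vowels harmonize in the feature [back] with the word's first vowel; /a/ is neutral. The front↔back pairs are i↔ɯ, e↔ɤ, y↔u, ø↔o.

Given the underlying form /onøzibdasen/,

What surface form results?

/ø/ harmonizes with /o/ ([+back]) → [o]
/i/ harmonizes with /o/ ([+back]) → [ɯ]
/e/ harmonizes with /o/ ([+back]) → [ɤ]

[onozɯbdasɤn]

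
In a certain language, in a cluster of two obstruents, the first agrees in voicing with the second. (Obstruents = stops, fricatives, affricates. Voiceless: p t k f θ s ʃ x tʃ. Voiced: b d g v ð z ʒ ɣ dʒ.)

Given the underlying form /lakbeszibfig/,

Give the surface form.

[lagbezzipfig]

/k/ before /b/ (voiced) → [g]
/s/ before /z/ (voiced) → [z]
/b/ before /f/ (voiceless) → [p]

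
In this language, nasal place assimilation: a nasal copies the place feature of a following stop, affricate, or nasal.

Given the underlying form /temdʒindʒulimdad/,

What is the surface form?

/m/ before /dʒ/ (palatal) → [ɲ]
/n/ before /dʒ/ (palatal) → [ɲ]
/m/ before /d/ (alveolar) → [n]

[teɲdʒiɲdʒulindad]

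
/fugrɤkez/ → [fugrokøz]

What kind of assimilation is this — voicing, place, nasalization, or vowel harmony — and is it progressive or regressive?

/ɤ/→[o] /e/→[ø].
Vowels agree with the first vowel, so the harmony is progressive.

vowel harmony, progressive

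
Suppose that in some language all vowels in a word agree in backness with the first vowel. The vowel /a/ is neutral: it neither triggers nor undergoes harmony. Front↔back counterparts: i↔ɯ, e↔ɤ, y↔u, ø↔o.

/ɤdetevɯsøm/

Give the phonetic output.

[ɤdɤtɤvɯsom]

/e/ harmonizes with /ɤ/ ([+back]) → [ɤ]
/e/ harmonizes with /ɤ/ ([+back]) → [ɤ]
/ø/ harmonizes with /ɤ/ ([+back]) → [o]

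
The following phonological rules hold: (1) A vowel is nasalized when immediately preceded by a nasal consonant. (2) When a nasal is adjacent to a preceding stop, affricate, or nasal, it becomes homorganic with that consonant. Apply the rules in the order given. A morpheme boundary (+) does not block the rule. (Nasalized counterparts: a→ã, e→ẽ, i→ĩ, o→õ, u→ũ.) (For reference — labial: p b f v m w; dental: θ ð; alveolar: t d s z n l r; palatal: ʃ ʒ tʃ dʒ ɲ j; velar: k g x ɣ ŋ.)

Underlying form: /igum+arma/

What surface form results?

[igum+ãrmã]

Rule 1: /a/ after nasal /m/ → [ã]
Rule 1: /a/ after nasal /m/ → [ã]
After rule 1: igum+ãrmã
Rule 2: no segment meets the rule's conditions; no change.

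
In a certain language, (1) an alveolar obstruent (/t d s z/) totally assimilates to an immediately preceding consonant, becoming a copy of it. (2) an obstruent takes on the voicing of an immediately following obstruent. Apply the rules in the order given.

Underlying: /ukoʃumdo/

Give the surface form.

[ukoʃummo]

Rule 1: /d/ after /m/ → [m] (total assimilation)
After rule 1: ukoʃummo
Rule 2: no segment meets the rule's conditions; no change.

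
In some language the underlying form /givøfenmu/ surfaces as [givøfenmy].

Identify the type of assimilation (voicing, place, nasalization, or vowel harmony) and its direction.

/u/→[y].
Vowels agree with the first vowel, so the harmony is progressive.

vowel harmony, progressive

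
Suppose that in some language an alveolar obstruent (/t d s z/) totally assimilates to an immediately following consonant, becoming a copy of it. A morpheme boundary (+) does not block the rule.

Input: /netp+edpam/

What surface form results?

[nepp+eppam]

/t/ before /p/ → [p] (total assimilation)
/d/ before /p/ → [p] (total assimilation)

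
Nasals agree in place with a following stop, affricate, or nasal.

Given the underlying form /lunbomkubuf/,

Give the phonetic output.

[lumboŋkubuf]

/n/ before /b/ (labial) → [m]
/m/ before /k/ (velar) → [ŋ]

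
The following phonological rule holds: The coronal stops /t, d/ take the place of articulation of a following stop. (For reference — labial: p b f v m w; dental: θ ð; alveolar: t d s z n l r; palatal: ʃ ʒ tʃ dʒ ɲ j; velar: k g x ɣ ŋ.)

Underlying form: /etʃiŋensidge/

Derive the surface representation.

/d/ before /g/ (velar) → [g]

[etʃiŋensigge]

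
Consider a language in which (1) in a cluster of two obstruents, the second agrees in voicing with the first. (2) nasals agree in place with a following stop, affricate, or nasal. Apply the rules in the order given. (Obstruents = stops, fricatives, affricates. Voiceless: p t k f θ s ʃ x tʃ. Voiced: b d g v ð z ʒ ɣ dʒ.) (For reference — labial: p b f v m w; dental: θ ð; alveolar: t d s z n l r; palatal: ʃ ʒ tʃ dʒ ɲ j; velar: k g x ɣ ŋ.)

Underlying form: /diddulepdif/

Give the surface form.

Rule 1: /d/ after /p/ (voiceless) → [t]
After rule 1: didduleptif
Rule 2: no segment meets the rule's conditions; no change.

[didduleptif]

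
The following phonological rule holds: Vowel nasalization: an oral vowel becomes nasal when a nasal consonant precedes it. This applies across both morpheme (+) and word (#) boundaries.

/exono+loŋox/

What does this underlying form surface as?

[exonõ+loŋõx]

/o/ after nasal /n/ → [õ]
/o/ after nasal /ŋ/ → [õ]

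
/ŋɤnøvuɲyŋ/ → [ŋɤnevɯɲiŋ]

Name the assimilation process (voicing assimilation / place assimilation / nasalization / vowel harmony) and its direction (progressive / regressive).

vowel harmony, progressive

/ø/→[e] /u/→[ɯ] /y/→[i].
Vowels agree with the first vowel, so the harmony is progressive.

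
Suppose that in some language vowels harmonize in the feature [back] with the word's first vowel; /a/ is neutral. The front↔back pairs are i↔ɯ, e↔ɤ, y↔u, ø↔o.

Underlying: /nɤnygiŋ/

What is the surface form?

/y/ harmonizes with /ɤ/ ([+back]) → [u]
/i/ harmonizes with /ɤ/ ([+back]) → [ɯ]

[nɤnugɯŋ]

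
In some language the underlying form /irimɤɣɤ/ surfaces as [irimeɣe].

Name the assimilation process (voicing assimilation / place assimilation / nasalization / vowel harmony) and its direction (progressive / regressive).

vowel harmony, progressive

/ɤ/→[e] /ɤ/→[e].
Vowels agree with the first vowel, so the harmony is progressive.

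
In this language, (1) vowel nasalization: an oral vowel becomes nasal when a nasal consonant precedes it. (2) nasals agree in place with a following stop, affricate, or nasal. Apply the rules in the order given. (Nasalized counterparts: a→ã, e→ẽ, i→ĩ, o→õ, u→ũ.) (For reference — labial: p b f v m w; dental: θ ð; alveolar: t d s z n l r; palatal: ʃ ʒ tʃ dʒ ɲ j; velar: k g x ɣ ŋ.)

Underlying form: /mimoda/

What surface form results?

Rule 1: /i/ after nasal /m/ → [ĩ]
Rule 1: /o/ after nasal /m/ → [õ]
After rule 1: mĩmõda
Rule 2: no segment meets the rule's conditions; no change.

[mĩmõda]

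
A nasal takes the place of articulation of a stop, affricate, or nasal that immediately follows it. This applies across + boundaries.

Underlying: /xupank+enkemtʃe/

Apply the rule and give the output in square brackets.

/n/ before /k/ (velar) → [ŋ]
/n/ before /k/ (velar) → [ŋ]
/m/ before /tʃ/ (palatal) → [ɲ]

[xupaŋk+eŋkeɲtʃe]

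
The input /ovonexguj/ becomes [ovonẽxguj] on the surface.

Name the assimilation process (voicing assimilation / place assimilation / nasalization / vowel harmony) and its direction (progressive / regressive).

/e/→[ẽ].
Each target copies a feature from the preceding segment, so the direction is progressive.

nasalization, progressive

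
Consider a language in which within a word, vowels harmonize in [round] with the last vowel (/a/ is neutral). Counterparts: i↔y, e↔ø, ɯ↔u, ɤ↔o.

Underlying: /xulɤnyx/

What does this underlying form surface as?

/ɤ/ harmonizes with /y/ ([+round]) → [o]

[xulonyx]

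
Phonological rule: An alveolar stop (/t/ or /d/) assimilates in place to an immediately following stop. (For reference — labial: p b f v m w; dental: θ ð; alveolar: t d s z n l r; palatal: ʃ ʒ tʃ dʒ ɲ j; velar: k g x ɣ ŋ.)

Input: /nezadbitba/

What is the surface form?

[nezabbipba]

/d/ before /b/ (labial) → [b]
/t/ before /b/ (labial) → [p]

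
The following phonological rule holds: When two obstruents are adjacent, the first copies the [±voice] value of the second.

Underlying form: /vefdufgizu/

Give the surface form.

[vevduvgizu]

/f/ before /d/ (voiced) → [v]
/f/ before /g/ (voiced) → [v]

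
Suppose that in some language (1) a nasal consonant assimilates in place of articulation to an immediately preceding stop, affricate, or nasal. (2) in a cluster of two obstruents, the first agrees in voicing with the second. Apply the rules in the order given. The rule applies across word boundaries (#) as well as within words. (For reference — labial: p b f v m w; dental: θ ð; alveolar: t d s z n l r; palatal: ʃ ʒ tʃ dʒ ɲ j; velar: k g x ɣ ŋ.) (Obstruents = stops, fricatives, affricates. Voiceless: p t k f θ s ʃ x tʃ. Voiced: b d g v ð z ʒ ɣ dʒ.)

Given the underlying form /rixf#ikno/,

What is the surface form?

[rixf#ikŋo]

Rule 1: /n/ after /k/ (velar) → [ŋ]
After rule 1: rixf#ikŋo
Rule 2: no segment meets the rule's conditions; no change.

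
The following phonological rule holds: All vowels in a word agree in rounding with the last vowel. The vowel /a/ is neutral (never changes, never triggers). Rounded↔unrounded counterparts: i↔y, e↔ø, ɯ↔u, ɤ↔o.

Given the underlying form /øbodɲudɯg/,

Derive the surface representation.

/ø/ harmonizes with /ɯ/ ([-round]) → [e]
/o/ harmonizes with /ɯ/ ([-round]) → [ɤ]
/u/ harmonizes with /ɯ/ ([-round]) → [ɯ]

[ebɤdɲɯdɯg]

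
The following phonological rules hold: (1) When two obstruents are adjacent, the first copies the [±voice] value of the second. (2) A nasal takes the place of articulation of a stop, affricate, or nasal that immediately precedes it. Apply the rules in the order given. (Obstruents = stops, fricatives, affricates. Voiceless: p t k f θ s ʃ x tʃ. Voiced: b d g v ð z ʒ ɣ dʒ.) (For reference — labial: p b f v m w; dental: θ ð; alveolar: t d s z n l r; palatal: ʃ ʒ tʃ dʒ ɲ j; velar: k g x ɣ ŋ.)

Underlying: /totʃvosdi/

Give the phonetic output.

[todʒvozdi]

Rule 1: /tʃ/ before /v/ (voiced) → [dʒ]
Rule 1: /s/ before /d/ (voiced) → [z]
After rule 1: todʒvozdi
Rule 2: no segment meets the rule's conditions; no change.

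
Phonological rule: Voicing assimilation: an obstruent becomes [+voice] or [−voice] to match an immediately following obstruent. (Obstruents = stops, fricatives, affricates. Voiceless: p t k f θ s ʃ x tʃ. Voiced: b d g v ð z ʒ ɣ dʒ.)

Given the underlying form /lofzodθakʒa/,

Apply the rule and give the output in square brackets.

[lovzotθagʒa]

/f/ before /z/ (voiced) → [v]
/d/ before /θ/ (voiceless) → [t]
/k/ before /ʒ/ (voiced) → [g]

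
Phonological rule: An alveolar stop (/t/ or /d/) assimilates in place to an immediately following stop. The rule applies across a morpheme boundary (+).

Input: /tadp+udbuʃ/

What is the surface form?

/d/ before /p/ (labial) → [b]
/d/ before /b/ (labial) → [b]

[tabp+ubbuʃ]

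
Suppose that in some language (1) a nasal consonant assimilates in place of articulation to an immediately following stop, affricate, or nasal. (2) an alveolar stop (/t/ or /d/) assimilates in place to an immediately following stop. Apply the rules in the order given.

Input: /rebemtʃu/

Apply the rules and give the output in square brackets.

[rebeɲtʃu]

Rule 1: /m/ before /tʃ/ (palatal) → [ɲ]
After rule 1: rebeɲtʃu
Rule 2: no segment meets the rule's conditions; no change.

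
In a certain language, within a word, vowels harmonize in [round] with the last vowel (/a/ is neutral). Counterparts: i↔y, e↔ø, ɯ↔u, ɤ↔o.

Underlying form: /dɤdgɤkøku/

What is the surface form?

[dodgokøku]

/ɤ/ harmonizes with /u/ ([+round]) → [o]
/ɤ/ harmonizes with /u/ ([+round]) → [o]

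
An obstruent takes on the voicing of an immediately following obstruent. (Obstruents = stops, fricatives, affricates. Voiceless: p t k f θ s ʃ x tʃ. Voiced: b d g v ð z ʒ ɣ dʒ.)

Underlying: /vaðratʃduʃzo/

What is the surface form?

/tʃ/ before /d/ (voiced) → [dʒ]
/ʃ/ before /z/ (voiced) → [ʒ]

[vaðradʒduʒzo]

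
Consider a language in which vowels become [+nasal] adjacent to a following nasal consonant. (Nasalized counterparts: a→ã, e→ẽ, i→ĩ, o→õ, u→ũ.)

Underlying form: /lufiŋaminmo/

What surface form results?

/i/ before nasal /ŋ/ → [ĩ]
/a/ before nasal /m/ → [ã]
/i/ before nasal /n/ → [ĩ]

[lufĩŋãmĩnmo]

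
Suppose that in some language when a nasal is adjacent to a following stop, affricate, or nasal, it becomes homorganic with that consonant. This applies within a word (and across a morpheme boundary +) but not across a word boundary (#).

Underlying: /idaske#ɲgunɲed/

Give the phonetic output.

/ɲ/ before /g/ (velar) → [ŋ]
/n/ before /ɲ/ (palatal) → [ɲ]

[idaske#ŋguɲɲed]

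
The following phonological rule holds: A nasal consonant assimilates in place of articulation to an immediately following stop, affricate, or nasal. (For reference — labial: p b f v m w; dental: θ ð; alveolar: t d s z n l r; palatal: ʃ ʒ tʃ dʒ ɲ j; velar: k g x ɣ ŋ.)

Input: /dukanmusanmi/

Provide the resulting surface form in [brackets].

/n/ before /m/ (labial) → [m]
/n/ before /m/ (labial) → [m]

[dukammusammi]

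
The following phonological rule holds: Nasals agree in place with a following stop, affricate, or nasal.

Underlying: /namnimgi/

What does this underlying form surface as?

/m/ before /n/ (alveolar) → [n]
/m/ before /g/ (velar) → [ŋ]

[nanniŋgi]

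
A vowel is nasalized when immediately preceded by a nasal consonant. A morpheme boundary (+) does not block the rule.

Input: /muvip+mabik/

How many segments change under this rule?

2

/u/ after nasal /m/ → [ũ]
/a/ after nasal /m/ → [ã]
2 segments change.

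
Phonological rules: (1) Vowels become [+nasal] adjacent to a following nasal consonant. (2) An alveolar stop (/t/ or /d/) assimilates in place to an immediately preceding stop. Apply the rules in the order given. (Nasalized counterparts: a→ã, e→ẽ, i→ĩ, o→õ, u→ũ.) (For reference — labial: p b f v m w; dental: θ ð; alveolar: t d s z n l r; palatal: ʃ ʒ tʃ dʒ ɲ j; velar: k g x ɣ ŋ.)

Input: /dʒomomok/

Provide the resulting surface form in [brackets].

[dʒõmõmok]

Rule 1: /o/ before nasal /m/ → [õ]
Rule 1: /o/ before nasal /m/ → [õ]
After rule 1: dʒõmõmok
Rule 2: no segment meets the rule's conditions; no change.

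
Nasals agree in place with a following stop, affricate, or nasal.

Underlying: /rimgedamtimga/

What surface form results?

[riŋgedantiŋga]

/m/ before /g/ (velar) → [ŋ]
/m/ before /t/ (alveolar) → [n]
/m/ before /g/ (velar) → [ŋ]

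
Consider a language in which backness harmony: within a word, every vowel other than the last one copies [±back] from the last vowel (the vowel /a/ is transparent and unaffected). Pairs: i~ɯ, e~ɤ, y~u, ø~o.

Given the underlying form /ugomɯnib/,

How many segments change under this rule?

3

/u/ harmonizes with /i/ ([-back]) → [y]
/o/ harmonizes with /i/ ([-back]) → [ø]
/ɯ/ harmonizes with /i/ ([-back]) → [i]
3 segments change.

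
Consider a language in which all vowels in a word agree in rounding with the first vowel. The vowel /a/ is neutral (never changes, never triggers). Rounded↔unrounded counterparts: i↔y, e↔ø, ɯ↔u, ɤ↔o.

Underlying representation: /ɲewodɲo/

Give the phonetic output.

/o/ harmonizes with /e/ ([-round]) → [ɤ]
/o/ harmonizes with /e/ ([-round]) → [ɤ]

[ɲewɤdɲɤ]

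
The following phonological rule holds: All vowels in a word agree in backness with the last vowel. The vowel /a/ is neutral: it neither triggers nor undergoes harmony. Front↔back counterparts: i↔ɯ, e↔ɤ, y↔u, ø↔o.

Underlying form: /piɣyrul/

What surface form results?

[pɯɣurul]

/i/ harmonizes with /u/ ([+back]) → [ɯ]
/y/ harmonizes with /u/ ([+back]) → [u]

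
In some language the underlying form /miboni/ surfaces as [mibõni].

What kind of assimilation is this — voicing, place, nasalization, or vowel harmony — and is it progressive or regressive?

/o/→[õ].
Each target copies a feature from the following segment, so the direction is regressive.

nasalization, regressive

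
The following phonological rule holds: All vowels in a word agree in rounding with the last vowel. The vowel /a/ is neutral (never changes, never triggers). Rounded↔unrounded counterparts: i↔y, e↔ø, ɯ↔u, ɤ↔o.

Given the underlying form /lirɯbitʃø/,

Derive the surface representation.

[lyrubytʃø]

/i/ harmonizes with /ø/ ([+round]) → [y]
/ɯ/ harmonizes with /ø/ ([+round]) → [u]
/i/ harmonizes with /ø/ ([+round]) → [y]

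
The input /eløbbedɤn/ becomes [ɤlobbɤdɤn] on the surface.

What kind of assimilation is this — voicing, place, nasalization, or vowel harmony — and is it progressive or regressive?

/e/→[ɤ] /ø/→[o] /e/→[ɤ].
Vowels agree with the last vowel, so the harmony is regressive.

vowel harmony, regressive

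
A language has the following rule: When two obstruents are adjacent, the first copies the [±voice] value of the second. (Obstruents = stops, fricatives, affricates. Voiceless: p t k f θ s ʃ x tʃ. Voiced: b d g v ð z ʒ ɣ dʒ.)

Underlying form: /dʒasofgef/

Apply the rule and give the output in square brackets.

/f/ before /g/ (voiced) → [v]

[dʒasovgef]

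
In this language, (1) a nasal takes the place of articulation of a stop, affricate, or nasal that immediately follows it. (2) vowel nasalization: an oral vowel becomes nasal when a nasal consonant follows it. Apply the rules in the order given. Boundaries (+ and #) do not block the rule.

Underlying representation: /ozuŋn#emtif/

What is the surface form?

[ozũnn#ẽntif]

Rule 1: /ŋ/ before /n/ (alveolar) → [n]
Rule 1: /m/ before /t/ (alveolar) → [n]
After rule 1: ozunn#entif
Rule 2: /u/ before nasal /n/ → [ũ]
Rule 2: /e/ before nasal /n/ → [ẽ]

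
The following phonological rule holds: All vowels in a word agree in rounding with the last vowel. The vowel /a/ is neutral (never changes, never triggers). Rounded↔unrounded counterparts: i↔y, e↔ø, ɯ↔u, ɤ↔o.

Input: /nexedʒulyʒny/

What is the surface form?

[nøxødʒulyʒny]

/e/ harmonizes with /y/ ([+round]) → [ø]
/e/ harmonizes with /y/ ([+round]) → [ø]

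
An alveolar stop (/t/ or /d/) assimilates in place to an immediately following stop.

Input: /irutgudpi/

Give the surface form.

/t/ before /g/ (velar) → [k]
/d/ before /p/ (labial) → [b]

[irukgubpi]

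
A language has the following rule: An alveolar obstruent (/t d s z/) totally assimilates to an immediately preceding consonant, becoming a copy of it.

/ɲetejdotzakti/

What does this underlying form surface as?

/d/ after /j/ → [j] (total assimilation)
/z/ after /t/ → [t] (total assimilation)
/t/ after /k/ → [k] (total assimilation)

[ɲetejjottakki]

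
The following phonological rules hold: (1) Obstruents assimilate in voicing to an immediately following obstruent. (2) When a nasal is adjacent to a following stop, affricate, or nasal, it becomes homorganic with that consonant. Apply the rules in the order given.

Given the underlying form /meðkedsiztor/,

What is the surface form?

Rule 1: /ð/ before /k/ (voiceless) → [θ]
Rule 1: /d/ before /s/ (voiceless) → [t]
Rule 1: /z/ before /t/ (voiceless) → [s]
After rule 1: meθketsistor
Rule 2: no segment meets the rule's conditions; no change.

[meθketsistor]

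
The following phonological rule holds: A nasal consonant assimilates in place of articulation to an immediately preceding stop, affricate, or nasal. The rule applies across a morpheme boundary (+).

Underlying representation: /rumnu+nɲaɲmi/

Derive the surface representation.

[rummu+nnaɲɲi]

/n/ after /m/ (labial) → [m]
/ɲ/ after /n/ (alveolar) → [n]
/m/ after /ɲ/ (palatal) → [ɲ]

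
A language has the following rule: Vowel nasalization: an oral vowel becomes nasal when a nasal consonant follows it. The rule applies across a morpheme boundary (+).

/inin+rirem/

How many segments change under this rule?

/i/ before nasal /n/ → [ĩ]
/i/ before nasal /n/ → [ĩ]
/e/ before nasal /m/ → [ẽ]
3 segments change.

3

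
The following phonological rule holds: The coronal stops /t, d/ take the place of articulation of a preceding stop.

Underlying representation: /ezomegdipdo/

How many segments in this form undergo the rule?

2

/d/ after /g/ (velar) → [g]
/d/ after /p/ (labial) → [b]
2 segments change.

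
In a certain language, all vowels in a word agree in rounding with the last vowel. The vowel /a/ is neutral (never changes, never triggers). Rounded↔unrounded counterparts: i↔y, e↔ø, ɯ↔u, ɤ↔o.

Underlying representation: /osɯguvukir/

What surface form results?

/o/ harmonizes with /i/ ([-round]) → [ɤ]
/u/ harmonizes with /i/ ([-round]) → [ɯ]
/u/ harmonizes with /i/ ([-round]) → [ɯ]

[ɤsɯgɯvɯkir]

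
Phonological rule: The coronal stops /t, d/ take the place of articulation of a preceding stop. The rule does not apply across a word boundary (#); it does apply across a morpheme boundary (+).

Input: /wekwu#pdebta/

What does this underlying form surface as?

/d/ after /p/ (labial) → [b]
/t/ after /b/ (labial) → [p]

[wekwu#pbebpa]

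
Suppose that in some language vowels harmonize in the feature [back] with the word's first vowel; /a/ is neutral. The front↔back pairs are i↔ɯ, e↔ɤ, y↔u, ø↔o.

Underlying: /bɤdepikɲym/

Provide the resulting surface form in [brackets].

[bɤdɤpɯkɲum]

/e/ harmonizes with /ɤ/ ([+back]) → [ɤ]
/i/ harmonizes with /ɤ/ ([+back]) → [ɯ]
/y/ harmonizes with /ɤ/ ([+back]) → [u]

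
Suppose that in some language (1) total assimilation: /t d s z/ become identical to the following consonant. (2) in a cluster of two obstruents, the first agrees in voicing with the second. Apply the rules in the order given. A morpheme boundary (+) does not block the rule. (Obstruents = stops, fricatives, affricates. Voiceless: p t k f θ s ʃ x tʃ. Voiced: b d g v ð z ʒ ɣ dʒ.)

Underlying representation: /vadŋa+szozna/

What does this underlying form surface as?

[vaŋŋa+zzonna]

Rule 1: /d/ before /ŋ/ → [ŋ] (total assimilation)
Rule 1: /s/ before /z/ → [z] (total assimilation)
Rule 1: /z/ before /n/ → [n] (total assimilation)
After rule 1: vaŋŋa+zzonna
Rule 2: no segment meets the rule's conditions; no change.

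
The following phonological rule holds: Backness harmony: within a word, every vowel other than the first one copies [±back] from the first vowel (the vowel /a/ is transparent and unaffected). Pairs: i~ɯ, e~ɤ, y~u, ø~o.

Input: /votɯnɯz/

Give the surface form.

[votɯnɯz]

no segment meets the rule's conditions; no change.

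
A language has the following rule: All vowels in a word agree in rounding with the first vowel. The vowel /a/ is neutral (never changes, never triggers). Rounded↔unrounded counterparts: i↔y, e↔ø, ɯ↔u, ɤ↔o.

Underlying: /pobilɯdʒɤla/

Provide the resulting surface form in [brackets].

[pobyludʒola]

/i/ harmonizes with /o/ ([+round]) → [y]
/ɯ/ harmonizes with /o/ ([+round]) → [u]
/ɤ/ harmonizes with /o/ ([+round]) → [o]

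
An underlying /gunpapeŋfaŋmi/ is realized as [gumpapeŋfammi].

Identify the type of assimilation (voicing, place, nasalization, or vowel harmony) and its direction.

/n/→[m] /ŋ/→[m].
Each target copies a feature from the following segment, so the direction is regressive.

place assimilation, regressive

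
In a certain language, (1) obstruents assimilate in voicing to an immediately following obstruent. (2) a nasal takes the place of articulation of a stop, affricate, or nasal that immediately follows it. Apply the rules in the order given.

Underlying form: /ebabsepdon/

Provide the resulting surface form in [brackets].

Rule 1: /b/ before /s/ (voiceless) → [p]
Rule 1: /p/ before /d/ (voiced) → [b]
After rule 1: ebapsebdon
Rule 2: no segment meets the rule's conditions; no change.

[ebapsebdon]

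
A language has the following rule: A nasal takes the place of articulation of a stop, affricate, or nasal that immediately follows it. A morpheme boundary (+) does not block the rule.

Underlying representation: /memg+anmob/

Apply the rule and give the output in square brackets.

[meŋg+ammob]

/m/ before /g/ (velar) → [ŋ]
/n/ before /m/ (labial) → [m]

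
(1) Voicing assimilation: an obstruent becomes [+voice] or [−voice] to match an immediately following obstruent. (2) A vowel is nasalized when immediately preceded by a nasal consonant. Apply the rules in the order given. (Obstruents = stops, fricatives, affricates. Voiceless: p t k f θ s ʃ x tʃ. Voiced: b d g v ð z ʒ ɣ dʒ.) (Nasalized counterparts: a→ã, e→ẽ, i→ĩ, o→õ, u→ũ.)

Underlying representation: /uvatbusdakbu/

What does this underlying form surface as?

[uvadbuzdagbu]

Rule 1: /t/ before /b/ (voiced) → [d]
Rule 1: /s/ before /d/ (voiced) → [z]
Rule 1: /k/ before /b/ (voiced) → [g]
After rule 1: uvadbuzdagbu
Rule 2: no segment meets the rule's conditions; no change.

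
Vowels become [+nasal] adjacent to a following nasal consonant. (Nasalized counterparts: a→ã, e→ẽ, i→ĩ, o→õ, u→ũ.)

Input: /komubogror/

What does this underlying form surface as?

[kõmubogror]

/o/ before nasal /m/ → [õ]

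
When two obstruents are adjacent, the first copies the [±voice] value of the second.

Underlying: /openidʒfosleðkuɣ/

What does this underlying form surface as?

[openitʃfosleθkuɣ]

/dʒ/ before /f/ (voiceless) → [tʃ]
/ð/ before /k/ (voiceless) → [θ]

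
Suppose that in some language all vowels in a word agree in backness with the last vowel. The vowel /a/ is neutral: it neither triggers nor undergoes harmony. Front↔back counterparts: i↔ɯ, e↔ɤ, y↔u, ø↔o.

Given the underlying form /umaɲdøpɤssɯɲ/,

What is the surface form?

[umaɲdopɤssɯɲ]

/ø/ harmonizes with /ɯ/ ([+back]) → [o]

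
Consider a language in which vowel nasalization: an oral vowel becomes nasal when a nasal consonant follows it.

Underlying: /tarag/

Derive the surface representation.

no segment meets the rule's conditions; no change.

[tarag]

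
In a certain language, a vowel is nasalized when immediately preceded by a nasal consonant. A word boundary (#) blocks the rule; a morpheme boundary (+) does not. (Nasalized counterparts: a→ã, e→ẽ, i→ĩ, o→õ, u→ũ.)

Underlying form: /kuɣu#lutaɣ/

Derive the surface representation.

no segment meets the rule's conditions; no change.

[kuɣu#lutaɣ]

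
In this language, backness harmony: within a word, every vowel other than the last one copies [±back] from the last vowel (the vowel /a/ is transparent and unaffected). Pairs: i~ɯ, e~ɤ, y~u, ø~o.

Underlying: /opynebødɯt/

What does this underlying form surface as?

[opunɤbodɯt]

/y/ harmonizes with /ɯ/ ([+back]) → [u]
/e/ harmonizes with /ɯ/ ([+back]) → [ɤ]
/ø/ harmonizes with /ɯ/ ([+back]) → [o]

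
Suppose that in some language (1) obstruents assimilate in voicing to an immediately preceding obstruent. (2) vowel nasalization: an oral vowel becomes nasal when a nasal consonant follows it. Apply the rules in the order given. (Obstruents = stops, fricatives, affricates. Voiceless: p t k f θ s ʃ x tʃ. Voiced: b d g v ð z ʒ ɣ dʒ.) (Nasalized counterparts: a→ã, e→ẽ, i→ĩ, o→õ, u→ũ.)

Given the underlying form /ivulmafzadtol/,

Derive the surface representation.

Rule 1: /z/ after /f/ (voiceless) → [s]
Rule 1: /t/ after /d/ (voiced) → [d]
After rule 1: ivulmafsaddol
Rule 2: no segment meets the rule's conditions; no change.

[ivulmafsaddol]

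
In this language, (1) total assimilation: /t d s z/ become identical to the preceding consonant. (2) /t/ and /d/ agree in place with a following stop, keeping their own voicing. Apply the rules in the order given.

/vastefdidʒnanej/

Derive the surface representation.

Rule 1: /t/ after /s/ → [s] (total assimilation)
Rule 1: /d/ after /f/ → [f] (total assimilation)
After rule 1: vasseffidʒnanej
Rule 2: no segment meets the rule's conditions; no change.

[vasseffidʒnanej]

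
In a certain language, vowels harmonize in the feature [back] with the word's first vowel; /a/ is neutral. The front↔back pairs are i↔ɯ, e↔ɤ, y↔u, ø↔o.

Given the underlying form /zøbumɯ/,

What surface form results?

/u/ harmonizes with /ø/ ([-back]) → [y]
/ɯ/ harmonizes with /ø/ ([-back]) → [i]

[zøbymi]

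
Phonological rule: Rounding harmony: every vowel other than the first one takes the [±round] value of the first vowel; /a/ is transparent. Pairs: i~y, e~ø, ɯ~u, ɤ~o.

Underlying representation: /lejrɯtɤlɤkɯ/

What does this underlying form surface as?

[lejrɯtɤlɤkɯ]

no segment meets the rule's conditions; no change.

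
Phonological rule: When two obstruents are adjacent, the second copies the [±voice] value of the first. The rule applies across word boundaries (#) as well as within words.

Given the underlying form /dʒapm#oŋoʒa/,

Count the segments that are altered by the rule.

No segment meets the rule's conditions.

0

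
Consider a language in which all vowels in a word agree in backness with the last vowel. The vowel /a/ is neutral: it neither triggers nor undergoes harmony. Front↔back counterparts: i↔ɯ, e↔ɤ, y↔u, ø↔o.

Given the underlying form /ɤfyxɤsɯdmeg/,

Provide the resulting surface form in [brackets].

/ɤ/ harmonizes with /e/ ([-back]) → [e]
/ɤ/ harmonizes with /e/ ([-back]) → [e]
/ɯ/ harmonizes with /e/ ([-back]) → [i]

[efyxesidmeg]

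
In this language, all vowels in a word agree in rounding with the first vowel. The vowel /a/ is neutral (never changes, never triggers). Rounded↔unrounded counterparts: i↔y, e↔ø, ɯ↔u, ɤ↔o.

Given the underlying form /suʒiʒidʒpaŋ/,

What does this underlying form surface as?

/i/ harmonizes with /u/ ([+round]) → [y]
/i/ harmonizes with /u/ ([+round]) → [y]

[suʒyʒydʒpaŋ]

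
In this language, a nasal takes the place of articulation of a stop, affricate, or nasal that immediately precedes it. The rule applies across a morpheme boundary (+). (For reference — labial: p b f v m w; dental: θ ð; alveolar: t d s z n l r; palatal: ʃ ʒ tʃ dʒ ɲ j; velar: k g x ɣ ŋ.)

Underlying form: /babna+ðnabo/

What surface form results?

/n/ after /b/ (labial) → [m]

[babma+ðnabo]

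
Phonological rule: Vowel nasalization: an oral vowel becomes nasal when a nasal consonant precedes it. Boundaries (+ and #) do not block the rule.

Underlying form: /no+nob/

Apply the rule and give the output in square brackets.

/o/ after nasal /n/ → [õ]
/o/ after nasal /n/ → [õ]

[nõ+nõb]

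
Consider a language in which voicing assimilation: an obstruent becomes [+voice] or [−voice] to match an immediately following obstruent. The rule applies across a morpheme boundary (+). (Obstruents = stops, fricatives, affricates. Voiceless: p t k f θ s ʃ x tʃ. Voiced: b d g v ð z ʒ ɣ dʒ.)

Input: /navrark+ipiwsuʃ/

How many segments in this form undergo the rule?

No segment meets the rule's conditions.

0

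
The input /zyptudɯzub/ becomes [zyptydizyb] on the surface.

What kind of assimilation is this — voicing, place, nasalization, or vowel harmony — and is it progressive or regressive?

vowel harmony, progressive

/u/→[y] /ɯ/→[i] /u/→[y].
Vowels agree with the first vowel, so the harmony is progressive.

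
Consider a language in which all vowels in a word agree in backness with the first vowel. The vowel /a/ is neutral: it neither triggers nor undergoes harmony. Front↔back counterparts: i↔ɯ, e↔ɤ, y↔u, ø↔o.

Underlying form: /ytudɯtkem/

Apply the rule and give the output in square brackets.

[ytyditkem]

/u/ harmonizes with /y/ ([-back]) → [y]
/ɯ/ harmonizes with /y/ ([-back]) → [i]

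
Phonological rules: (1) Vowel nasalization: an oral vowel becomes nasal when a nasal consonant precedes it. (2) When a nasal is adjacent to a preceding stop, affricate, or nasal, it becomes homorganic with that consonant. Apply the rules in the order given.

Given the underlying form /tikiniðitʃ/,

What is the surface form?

[tikinĩðitʃ]

Rule 1: /i/ after nasal /n/ → [ĩ]
After rule 1: tikinĩðitʃ
Rule 2: no segment meets the rule's conditions; no change.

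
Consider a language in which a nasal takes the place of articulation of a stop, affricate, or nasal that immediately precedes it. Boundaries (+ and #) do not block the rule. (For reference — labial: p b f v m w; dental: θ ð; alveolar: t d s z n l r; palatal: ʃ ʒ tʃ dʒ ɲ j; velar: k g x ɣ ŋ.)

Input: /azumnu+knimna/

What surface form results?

/n/ after /m/ (labial) → [m]
/n/ after /k/ (velar) → [ŋ]
/n/ after /m/ (labial) → [m]

[azummu+kŋimma]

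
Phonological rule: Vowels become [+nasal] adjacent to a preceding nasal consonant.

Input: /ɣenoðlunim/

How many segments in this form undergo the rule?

/o/ after nasal /n/ → [õ]
/i/ after nasal /n/ → [ĩ]
2 segments change.

2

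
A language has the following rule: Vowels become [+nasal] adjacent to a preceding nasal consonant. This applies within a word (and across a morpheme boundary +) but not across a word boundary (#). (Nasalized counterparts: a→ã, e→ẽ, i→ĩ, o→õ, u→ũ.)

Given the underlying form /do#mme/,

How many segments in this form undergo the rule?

/e/ after nasal /m/ → [ẽ]
1 segment changes.

1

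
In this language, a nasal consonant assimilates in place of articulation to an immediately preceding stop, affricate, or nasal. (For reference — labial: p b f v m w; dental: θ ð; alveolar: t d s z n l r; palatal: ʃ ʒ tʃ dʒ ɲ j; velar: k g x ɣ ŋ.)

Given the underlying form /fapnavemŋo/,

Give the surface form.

/n/ after /p/ (labial) → [m]
/ŋ/ after /m/ (labial) → [m]

[fapmavemmo]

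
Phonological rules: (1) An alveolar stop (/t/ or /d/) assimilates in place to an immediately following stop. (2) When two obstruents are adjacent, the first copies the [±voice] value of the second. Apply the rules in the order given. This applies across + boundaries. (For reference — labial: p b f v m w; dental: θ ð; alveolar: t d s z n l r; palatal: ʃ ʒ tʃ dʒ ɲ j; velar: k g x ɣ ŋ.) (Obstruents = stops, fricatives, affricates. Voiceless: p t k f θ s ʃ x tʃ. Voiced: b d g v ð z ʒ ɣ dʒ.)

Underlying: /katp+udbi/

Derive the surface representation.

[kapp+ubbi]

Rule 1: /t/ before /p/ (labial) → [p]
Rule 1: /d/ before /b/ (labial) → [b]
After rule 1: kapp+ubbi
Rule 2: no segment meets the rule's conditions; no change.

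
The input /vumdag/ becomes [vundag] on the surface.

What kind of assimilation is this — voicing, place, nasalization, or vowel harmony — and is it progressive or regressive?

place assimilation, regressive

/m/→[n].
Each target copies a feature from the following segment, so the direction is regressive.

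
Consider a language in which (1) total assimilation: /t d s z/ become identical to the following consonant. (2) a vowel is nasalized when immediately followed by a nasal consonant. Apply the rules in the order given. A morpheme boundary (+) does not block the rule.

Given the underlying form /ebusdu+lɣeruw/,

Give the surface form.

[ebuddu+lɣeruw]

Rule 1: /s/ before /d/ → [d] (total assimilation)
After rule 1: ebuddu+lɣeruw
Rule 2: no segment meets the rule's conditions; no change.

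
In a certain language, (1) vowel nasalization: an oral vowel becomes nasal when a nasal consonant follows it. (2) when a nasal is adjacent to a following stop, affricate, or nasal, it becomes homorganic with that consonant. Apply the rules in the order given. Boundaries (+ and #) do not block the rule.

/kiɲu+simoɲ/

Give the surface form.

[kĩɲu+sĩmõɲ]

Rule 1: /i/ before nasal /ɲ/ → [ĩ]
Rule 1: /i/ before nasal /m/ → [ĩ]
Rule 1: /o/ before nasal /ɲ/ → [õ]
After rule 1: kĩɲu+sĩmõɲ
Rule 2: no segment meets the rule's conditions; no change.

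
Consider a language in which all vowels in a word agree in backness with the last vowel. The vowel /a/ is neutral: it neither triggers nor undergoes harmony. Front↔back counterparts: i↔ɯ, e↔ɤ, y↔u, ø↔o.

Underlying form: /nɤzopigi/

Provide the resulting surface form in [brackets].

/ɤ/ harmonizes with /i/ ([-back]) → [e]
/o/ harmonizes with /i/ ([-back]) → [ø]

[nezøpigi]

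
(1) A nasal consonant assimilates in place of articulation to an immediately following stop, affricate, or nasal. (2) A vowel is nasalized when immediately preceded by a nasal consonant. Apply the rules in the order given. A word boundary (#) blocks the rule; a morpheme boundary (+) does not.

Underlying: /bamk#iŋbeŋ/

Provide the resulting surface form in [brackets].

[baŋk#imbeŋ]

Rule 1: /m/ before /k/ (velar) → [ŋ]
Rule 1: /ŋ/ before /b/ (labial) → [m]
After rule 1: baŋk#imbeŋ
Rule 2: no segment meets the rule's conditions; no change.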